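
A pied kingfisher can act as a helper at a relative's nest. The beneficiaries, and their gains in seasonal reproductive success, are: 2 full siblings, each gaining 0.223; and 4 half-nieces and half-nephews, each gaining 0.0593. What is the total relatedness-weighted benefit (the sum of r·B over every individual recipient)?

0.25265

r to a full sibling = 1/2 (full sibs share both parents — two paths of length 2: r = 2·(1/2)^2 = 1/2).
r to a half-niece or half-nephew = 1/8 (half-aunt/uncle↔niece/nephew: one path of length 3: r = (1/2)^3 = 1/8).
Summing one r·B term per recipient: 2·0.5·0.223 + 4·0.125·0.0593 = 0.25265.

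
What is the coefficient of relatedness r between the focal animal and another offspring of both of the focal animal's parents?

Each parent–offspring link contributes a factor of 1/2, and independent paths through distinct common ancestors add.
Full sibs share both parents — two paths of length 2: r = 2·(1/2)^2 = 1/2.

0.5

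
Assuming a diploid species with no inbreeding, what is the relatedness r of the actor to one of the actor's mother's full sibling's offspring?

0.125

Each parent–offspring link contributes a factor of 1/2, and independent paths through distinct common ancestors add.
First cousins share one grandparent pair — two paths of length 4: r = 2·(1/2)^4 = 1/8.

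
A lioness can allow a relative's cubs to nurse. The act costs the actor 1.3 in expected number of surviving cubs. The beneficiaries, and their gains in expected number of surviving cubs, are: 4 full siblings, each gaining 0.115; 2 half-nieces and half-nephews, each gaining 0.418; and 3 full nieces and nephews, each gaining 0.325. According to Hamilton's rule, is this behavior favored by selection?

Hamilton's rule: the trait is favored when the sum of r·B over every recipient exceeds the actor's cost C.
r to a full sibling = 0.5 (full sibs share both parents — two paths of length 2: r = 2·(1/2)^2 = 1/2).
r to a half-niece or half-nephew = 1/8 (half-aunt/uncle↔niece/nephew: one path of length 3: r = (1/2)^3 = 1/8).
r to a full niece or nephew = 1/4 (full aunt/uncle↔niece/nephew: two paths of length 3 through the shared grandparent pair: r = 2·(1/2)^3 = 1/4).
Summing one r·B term per recipient: 4·0.5·0.115 + 2·0.125·0.418 + 3·0.25·0.325 = 0.57825.
0.57825 < 1.3: the indirect benefit is less than the cost.

No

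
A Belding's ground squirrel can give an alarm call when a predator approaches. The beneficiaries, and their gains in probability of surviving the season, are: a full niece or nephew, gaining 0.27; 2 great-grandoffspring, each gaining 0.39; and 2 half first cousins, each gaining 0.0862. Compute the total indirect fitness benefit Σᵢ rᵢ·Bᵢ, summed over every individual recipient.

r to a full niece or nephew = 0.25 (full aunt/uncle↔niece/nephew: two paths of length 3 through the shared grandparent pair: r = 2·(1/2)^3 = 1/4).
r to a great-grandoffspring = 1/8 (three parent–offspring links: r = (1/2)^3 = 1/8).
r to a half first cousin = 0.0625 (half first cousins share one grandparent — one path of length 4: r = (1/2)^4 = 1/16).
Summing one r·B term per recipient: 1·0.25·0.27 + 2·0.125·0.39 + 2·0.0625·0.0862 = 0.175775.

0.175775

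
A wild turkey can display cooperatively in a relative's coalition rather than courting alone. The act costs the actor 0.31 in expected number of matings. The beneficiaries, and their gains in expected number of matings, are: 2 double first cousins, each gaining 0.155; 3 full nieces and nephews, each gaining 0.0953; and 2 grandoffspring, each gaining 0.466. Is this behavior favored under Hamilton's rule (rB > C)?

Yes

Hamilton's rule: the trait is favored when the sum of r·B over every recipient exceeds the actor's cost C.
r to a double first cousin = 0.25 (double first cousins share both grandparent pairs — four paths of length 4: r = 4·(1/2)^4 = 1/4).
r to a full niece or nephew = 1/4 (full aunt/uncle↔niece/nephew: two paths of length 3 through the shared grandparent pair: r = 2·(1/2)^3 = 1/4).
r to a grandoffspring = 0.25 (two parent–offspring links: r = (1/2)^2 = 1/4).
Summing one r·B term per recipient: 2·0.25·0.155 + 3·0.25·0.0953 + 2·0.25·0.466 = 0.381975.
0.381975 > 0.31: the indirect benefit exceeds the cost.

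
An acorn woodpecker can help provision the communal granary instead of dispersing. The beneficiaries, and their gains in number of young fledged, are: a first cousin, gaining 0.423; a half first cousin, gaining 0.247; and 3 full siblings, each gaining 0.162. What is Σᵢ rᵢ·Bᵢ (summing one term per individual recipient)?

0.3113125

r to a first cousin = 1/8 (first cousins share one grandparent pair — two paths of length 4: r = 2·(1/2)^4 = 1/8).
r to a half first cousin = 0.0625 (half first cousins share one grandparent — one path of length 4: r = (1/2)^4 = 1/16).
r to a full sibling = 1/2 (full sibs share both parents — two paths of length 2: r = 2·(1/2)^2 = 1/2).
Summing one r·B term per recipient: 1·0.125·0.423 + 1·0.0625·0.247 + 3·0.5·0.162 = 0.3113125.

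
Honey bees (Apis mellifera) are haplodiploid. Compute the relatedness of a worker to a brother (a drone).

0.25

Her haploid brother carries none of their father's genes and a random half of their mother's genome; that half matches the maternal half of her own genome with probability 1/2: r = 1/2 · 1/2 = 1/4.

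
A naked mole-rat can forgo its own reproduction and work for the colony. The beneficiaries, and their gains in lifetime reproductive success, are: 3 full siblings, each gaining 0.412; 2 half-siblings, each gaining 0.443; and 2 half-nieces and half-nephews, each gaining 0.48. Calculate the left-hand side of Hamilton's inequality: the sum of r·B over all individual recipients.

0.9595

r to a full sibling = 0.5 (full sibs share both parents — two paths of length 2: r = 2·(1/2)^2 = 1/2).
r to a half-sibling = 1/4 (half-sibs share one parent — one path of length 2: r = (1/2)^2 = 1/4).
r to a half-niece or half-nephew = 1/8 (half-aunt/uncle↔niece/nephew: one path of length 3: r = (1/2)^3 = 1/8).
Summing one r·B term per recipient: 3·0.5·0.412 + 2·0.25·0.443 + 2·0.125·0.48 = 0.9595.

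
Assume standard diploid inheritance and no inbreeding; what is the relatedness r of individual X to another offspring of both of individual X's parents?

Each parent–offspring link contributes a factor of 1/2, and independent paths through distinct common ancestors add.
Full sibs share both parents — two paths of length 2: r = 2·(1/2)^2 = 1/2.

0.5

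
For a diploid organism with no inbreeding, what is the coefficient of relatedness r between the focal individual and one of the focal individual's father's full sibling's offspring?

0.125

Each parent–offspring link contributes a factor of 1/2, and independent paths through distinct common ancestors add.
First cousins share one grandparent pair — two paths of length 4: r = 2·(1/2)^4 = 1/8.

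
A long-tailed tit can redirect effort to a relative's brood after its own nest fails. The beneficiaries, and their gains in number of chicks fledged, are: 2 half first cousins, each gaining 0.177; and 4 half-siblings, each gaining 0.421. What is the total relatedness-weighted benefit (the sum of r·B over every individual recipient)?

r to a half first cousin = 0.0625 (half first cousins share one grandparent — one path of length 4: r = (1/2)^4 = 1/16).
r to a half-sibling = 1/4 (half-sibs share one parent — one path of length 2: r = (1/2)^2 = 1/4).
Summing one r·B term per recipient: 2·0.0625·0.177 + 4·0.25·0.421 = 0.443125.

0.443125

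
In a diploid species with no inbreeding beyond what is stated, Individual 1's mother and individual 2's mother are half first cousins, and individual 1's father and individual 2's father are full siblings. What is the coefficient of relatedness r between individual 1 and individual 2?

Independent pedigree routes through distinct common ancestors add.
Individual 1 and individual 2 are related in two ways: half second cousins through their mothers (r = 1/64) and first cousins through their fathers (r = 1/8).
r = 1/64 + 1/8 = 0.140625.

0.140625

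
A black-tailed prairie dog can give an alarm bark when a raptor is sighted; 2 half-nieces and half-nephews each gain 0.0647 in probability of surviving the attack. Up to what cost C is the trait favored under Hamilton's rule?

0.016175

r to a half-niece or half-nephew = 1/8 (half-aunt/uncle↔niece/nephew: one path of length 3: r = (1/2)^3 = 1/8).
Hamilton's rule: n·r·B > C, so the trait is favored while C < n·r·B = 2·0.125·0.0647 = 0.016175.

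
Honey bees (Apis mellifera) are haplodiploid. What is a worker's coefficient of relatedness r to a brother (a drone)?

0.25

Her haploid brother carries none of their father's genes and a random half of their mother's genome; that half matches the maternal half of her own genome with probability 1/2: r = 1/2 · 1/2 = 1/4.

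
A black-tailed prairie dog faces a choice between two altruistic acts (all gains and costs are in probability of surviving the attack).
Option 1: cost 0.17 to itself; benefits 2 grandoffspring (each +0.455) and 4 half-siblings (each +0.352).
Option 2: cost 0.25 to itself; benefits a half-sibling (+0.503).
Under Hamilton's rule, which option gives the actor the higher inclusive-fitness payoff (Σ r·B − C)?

Option 1: r to a grandoffspring = 0.25.
Option 1: r to a half-sibling = 0.25.
Option 1: Σ r·B − C = (2·0.25·0.455 + 4·0.25·0.352) − 0.17 = 0.4095.
Option 2: r to a half-sibling = 0.25.
Option 2: Σ r·B − C = (1·0.25·0.503) − 0.25 = -0.12425.
Option 1 has the higher net inclusive-fitness payoff.

Option 1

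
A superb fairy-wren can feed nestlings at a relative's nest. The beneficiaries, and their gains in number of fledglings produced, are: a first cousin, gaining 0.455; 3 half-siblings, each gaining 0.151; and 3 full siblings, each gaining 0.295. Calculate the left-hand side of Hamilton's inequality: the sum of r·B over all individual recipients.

0.612625

r to a first cousin = 0.125 (first cousins share one grandparent pair — two paths of length 4: r = 2·(1/2)^4 = 1/8).
r to a half-sibling = 1/4 (half-sibs share one parent — one path of length 2: r = (1/2)^2 = 1/4).
r to a full sibling = 1/2 (full sibs share both parents — two paths of length 2: r = 2·(1/2)^2 = 1/2).
Summing one r·B term per recipient: 1·0.125·0.455 + 3·0.25·0.151 + 3·0.5·0.295 = 0.612625.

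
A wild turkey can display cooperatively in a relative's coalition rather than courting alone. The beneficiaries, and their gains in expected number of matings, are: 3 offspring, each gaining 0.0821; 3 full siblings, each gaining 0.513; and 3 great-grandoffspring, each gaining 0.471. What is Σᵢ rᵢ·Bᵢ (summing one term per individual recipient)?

1.069275

r to an offspring = 0.5 (one parent–offspring link: r = (1/2)^1 = 1/2).
r to a full sibling = 1/2 (full sibs share both parents — two paths of length 2: r = 2·(1/2)^2 = 1/2).
r to a great-grandoffspring = 1/8 (three parent–offspring links: r = (1/2)^3 = 1/8).
Summing one r·B term per recipient: 3·0.5·0.0821 + 3·0.5·0.513 + 3·0.125·0.471 = 1.069275.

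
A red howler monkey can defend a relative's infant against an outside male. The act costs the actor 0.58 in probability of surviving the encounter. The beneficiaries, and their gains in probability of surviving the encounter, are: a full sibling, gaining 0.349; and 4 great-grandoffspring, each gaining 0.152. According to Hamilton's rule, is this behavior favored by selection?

Hamilton's rule: the trait is favored when the sum of r·B over every recipient exceeds the actor's cost C.
r to a full sibling = 1/2 (full sibs share both parents — two paths of length 2: r = 2·(1/2)^2 = 1/2).
r to a great-grandoffspring = 1/8 (three parent–offspring links: r = (1/2)^3 = 1/8).
Summing one r·B term per recipient: 1·0.5·0.349 + 4·0.125·0.152 = 0.2505.
0.2505 < 0.58: the indirect benefit is less than the cost.

No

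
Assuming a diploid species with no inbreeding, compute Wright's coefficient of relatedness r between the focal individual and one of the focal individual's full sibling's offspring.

Each parent–offspring link contributes a factor of 1/2, and independent paths through distinct common ancestors add.
Full aunt/uncle↔niece/nephew: two paths of length 3 through the shared grandparent pair: r = 2·(1/2)^3 = 1/4.

0.25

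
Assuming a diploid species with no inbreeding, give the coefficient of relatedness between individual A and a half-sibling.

Half-sibs share one parent — one path of length 2: r = (1/2)^2 = 1/4.

0.25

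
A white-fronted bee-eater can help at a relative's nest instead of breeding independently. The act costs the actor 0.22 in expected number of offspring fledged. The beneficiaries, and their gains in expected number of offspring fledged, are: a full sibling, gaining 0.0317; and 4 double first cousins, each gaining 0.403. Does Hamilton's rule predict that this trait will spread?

Yes

Hamilton's rule: the trait is favored when the sum of r·B over every recipient exceeds the actor's cost C.
r to a full sibling = 0.5 (full sibs share both parents — two paths of length 2: r = 2·(1/2)^2 = 1/2).
r to a double first cousin = 0.25 (double first cousins share both grandparent pairs — four paths of length 4: r = 4·(1/2)^4 = 1/4).
Summing one r·B term per recipient: 1·0.5·0.0317 + 4·0.25·0.403 = 0.41885.
0.41885 > 0.22: the indirect benefit exceeds the cost.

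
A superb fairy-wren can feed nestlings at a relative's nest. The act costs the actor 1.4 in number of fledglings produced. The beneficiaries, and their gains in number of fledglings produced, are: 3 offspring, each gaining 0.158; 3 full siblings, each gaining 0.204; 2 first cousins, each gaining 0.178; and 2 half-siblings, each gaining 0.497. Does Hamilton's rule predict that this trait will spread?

Hamilton's rule: the trait is favored when the sum of r·B over every recipient exceeds the actor's cost C.
r to an offspring = 0.5 (one parent–offspring link: r = (1/2)^1 = 1/2).
r to a full sibling = 0.5 (full sibs share both parents — two paths of length 2: r = 2·(1/2)^2 = 1/2).
r to a first cousin = 1/8 (first cousins share one grandparent pair — two paths of length 4: r = 2·(1/2)^4 = 1/8).
r to a half-sibling = 0.25 (half-sibs share one parent — one path of length 2: r = (1/2)^2 = 1/4).
Summing one r·B term per recipient: 3·0.5·0.158 + 3·0.5·0.204 + 2·0.125·0.178 + 2·0.25·0.497 = 0.836.
0.836 < 1.4: the indirect benefit is less than the cost.

No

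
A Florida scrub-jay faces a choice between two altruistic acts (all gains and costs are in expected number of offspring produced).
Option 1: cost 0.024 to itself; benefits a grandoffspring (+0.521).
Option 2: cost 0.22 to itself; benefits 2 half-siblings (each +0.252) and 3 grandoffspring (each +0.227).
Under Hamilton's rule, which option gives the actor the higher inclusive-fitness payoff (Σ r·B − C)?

Option 1

Option 1: r to a grandoffspring = 0.25.
Option 1: Σ r·B − C = (1·0.25·0.521) − 0.024 = 0.10625.
Option 2: r to a half-sibling = 0.25.
Option 2: r to a grandoffspring = 0.25.
Option 2: Σ r·B − C = (2·0.25·0.252 + 3·0.25·0.227) − 0.22 = 0.07625.
Option 1 has the higher net inclusive-fitness payoff.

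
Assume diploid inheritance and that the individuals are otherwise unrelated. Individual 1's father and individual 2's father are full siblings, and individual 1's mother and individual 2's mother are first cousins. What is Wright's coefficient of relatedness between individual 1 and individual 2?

Independent pedigree routes through distinct common ancestors add.
Individual 1 and individual 2 are related in two ways: first cousins through their fathers (r = 1/8) and second cousins through their mothers (r = 1/32).
r = 1/8 + 1/32 = 5/32 = 0.15625.

0.15625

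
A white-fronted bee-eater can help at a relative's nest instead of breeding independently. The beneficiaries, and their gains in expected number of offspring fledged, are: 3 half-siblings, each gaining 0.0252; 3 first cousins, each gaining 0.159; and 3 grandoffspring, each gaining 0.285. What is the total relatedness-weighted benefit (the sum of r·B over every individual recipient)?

0.292275

r to a half-sibling = 1/4 (half-sibs share one parent — one path of length 2: r = (1/2)^2 = 1/4).
r to a first cousin = 0.125 (first cousins share one grandparent pair — two paths of length 4: r = 2·(1/2)^4 = 1/8).
r to a grandoffspring = 1/4 (two parent–offspring links: r = (1/2)^2 = 1/4).
Summing one r·B term per recipient: 3·0.25·0.0252 + 3·0.125·0.159 + 3·0.25·0.285 = 0.292275.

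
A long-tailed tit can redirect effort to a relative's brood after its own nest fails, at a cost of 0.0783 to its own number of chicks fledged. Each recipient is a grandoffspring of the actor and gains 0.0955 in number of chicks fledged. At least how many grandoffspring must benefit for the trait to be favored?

r to a grandoffspring = 1/4 (two parent–offspring links: r = (1/2)^2 = 1/4).
Hamilton's rule: n·r·B > C  ⇒  n > C/(r·B) = 0.0783/(0.25·0.0955) = 3.28.
The smallest integer exceeding 3.28 is 4.

4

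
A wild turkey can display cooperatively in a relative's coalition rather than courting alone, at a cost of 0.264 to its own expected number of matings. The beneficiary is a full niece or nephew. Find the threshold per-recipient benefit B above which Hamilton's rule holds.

1.056

r to a full niece or nephew = 0.25 (full aunt/uncle↔niece/nephew: two paths of length 3 through the shared grandparent pair: r = 2·(1/2)^3 = 1/4).
Hamilton's rule with n recipients of equal r: n·r·B > C, so B > C/(n·r) = 0.264/(1·0.25) = 1.056.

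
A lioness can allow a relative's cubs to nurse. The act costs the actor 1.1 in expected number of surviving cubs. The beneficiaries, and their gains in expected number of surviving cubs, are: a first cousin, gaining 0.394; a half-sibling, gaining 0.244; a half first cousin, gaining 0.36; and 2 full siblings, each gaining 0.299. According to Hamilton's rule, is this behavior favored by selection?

No

Hamilton's rule: the trait is favored when the sum of r·B over every recipient exceeds the actor's cost C.
r to a first cousin = 0.125 (first cousins share one grandparent pair — two paths of length 4: r = 2·(1/2)^4 = 1/8).
r to a half-sibling = 1/4 (half-sibs share one parent — one path of length 2: r = (1/2)^2 = 1/4).
r to a half first cousin = 1/16 (half first cousins share one grandparent — one path of length 4: r = (1/2)^4 = 1/16).
r to a full sibling = 0.5 (full sibs share both parents — two paths of length 2: r = 2·(1/2)^2 = 1/2).
Summing one r·B term per recipient: 1·0.125·0.394 + 1·0.25·0.244 + 1·0.0625·0.36 + 2·0.5·0.299 = 0.43175.
0.43175 < 1.1: the indirect benefit is less than the cost.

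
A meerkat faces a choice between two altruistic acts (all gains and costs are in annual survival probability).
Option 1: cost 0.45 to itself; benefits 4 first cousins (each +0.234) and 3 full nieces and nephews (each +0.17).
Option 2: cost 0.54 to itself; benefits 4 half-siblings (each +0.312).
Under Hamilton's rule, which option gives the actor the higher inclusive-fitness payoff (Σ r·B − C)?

Option 1: r to a first cousin = 0.125.
Option 1: r to a full niece or nephew = 0.25.
Option 1: Σ r·B − C = (4·0.125·0.234 + 3·0.25·0.17) − 0.45 = -0.2055.
Option 2: r to a half-sibling = 0.25.
Option 2: Σ r·B − C = (4·0.25·0.312) − 0.54 = -0.228.
Option 1 has the higher net inclusive-fitness payoff.

Option 1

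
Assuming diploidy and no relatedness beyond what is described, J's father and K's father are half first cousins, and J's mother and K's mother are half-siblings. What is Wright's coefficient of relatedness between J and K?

Independent pedigree routes through distinct common ancestors add.
J and K are related in two ways: half second cousins through their fathers (r = 1/64) and half first cousins through their mothers (r = 1/16).
r = 1/64 + 1/16 = 5/64 = 0.078125.

0.078125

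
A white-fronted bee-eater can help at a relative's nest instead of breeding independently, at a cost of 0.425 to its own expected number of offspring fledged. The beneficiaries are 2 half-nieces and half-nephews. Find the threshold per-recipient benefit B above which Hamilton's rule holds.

1.7

r to a half-niece or half-nephew = 1/8 (half-aunt/uncle↔niece/nephew: one path of length 3: r = (1/2)^3 = 1/8).
Hamilton's rule with n recipients of equal r: n·r·B > C, so B > C/(n·r) = 0.425/(2·0.125) = 1.7.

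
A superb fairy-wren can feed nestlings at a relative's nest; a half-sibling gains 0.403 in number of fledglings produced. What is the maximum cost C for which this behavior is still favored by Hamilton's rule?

r to a half-sibling = 0.25 (half-sibs share one parent — one path of length 2: r = (1/2)^2 = 1/4).
Hamilton's rule: n·r·B > C, so the trait is favored while C < n·r·B = 1·0.25·0.403 = 0.10075.

0.10075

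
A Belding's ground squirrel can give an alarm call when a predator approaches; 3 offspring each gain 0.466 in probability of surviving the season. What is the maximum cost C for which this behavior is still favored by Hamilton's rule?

0.699

r to an offspring = 1/2 (one parent–offspring link: r = (1/2)^1 = 1/2).
Hamilton's rule: n·r·B > C, so the trait is favored while C < n·r·B = 3·0.5·0.466 = 0.699.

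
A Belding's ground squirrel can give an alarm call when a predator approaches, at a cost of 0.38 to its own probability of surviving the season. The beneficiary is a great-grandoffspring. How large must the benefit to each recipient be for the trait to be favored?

3.04

r to a great-grandoffspring = 0.125 (three parent–offspring links: r = (1/2)^3 = 1/8).
Hamilton's rule with n recipients of equal r: n·r·B > C, so B > C/(n·r) = 0.38/(1·0.125) = 3.04.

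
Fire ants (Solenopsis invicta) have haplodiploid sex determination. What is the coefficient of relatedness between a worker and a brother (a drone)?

0.25

Her haploid brother carries none of their father's genes and a random half of their mother's genome; that half matches the maternal half of her own genome with probability 1/2: r = 1/2 · 1/2 = 1/4.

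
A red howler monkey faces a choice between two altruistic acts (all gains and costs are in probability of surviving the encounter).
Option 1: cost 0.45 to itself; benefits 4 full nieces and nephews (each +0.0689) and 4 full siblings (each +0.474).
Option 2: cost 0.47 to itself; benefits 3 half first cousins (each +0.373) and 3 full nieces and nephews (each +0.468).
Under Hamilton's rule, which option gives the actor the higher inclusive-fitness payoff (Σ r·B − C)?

Option 1

Option 1: r to a full niece or nephew = 0.25.
Option 1: r to a full sibling = 0.5.
Option 1: Σ r·B − C = (4·0.25·0.0689 + 4·0.5·0.474) − 0.45 = 0.5669.
Option 2: r to a half first cousin = 0.0625.
Option 2: r to a full niece or nephew = 0.25.
Option 2: Σ r·B − C = (3·0.0625·0.373 + 3·0.25·0.468) − 0.47 = -0.0490625.
Option 1 has the higher net inclusive-fitness payoff.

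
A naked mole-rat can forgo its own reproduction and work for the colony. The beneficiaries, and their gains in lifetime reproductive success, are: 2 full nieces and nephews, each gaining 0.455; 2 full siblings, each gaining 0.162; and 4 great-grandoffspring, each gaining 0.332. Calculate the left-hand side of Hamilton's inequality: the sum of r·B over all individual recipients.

0.5555

r to a full niece or nephew = 0.25 (full aunt/uncle↔niece/nephew: two paths of length 3 through the shared grandparent pair: r = 2·(1/2)^3 = 1/4).
r to a full sibling = 0.5 (full sibs share both parents — two paths of length 2: r = 2·(1/2)^2 = 1/2).
r to a great-grandoffspring = 0.125 (three parent–offspring links: r = (1/2)^3 = 1/8).
Summing one r·B term per recipient: 2·0.25·0.455 + 2·0.5·0.162 + 4·0.125·0.332 = 0.5555.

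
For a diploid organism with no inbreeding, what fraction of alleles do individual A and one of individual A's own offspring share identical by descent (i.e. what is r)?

Each parent–offspring link contributes a factor of 1/2, and independent paths through distinct common ancestors add.
One parent–offspring link: r = (1/2)^1 = 1/2.

0.5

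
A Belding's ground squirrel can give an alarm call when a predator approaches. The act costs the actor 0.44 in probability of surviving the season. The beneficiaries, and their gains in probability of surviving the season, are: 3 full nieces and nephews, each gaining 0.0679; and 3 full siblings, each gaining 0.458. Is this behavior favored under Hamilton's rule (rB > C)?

Yes

Hamilton's rule: the trait is favored when the sum of r·B over every recipient exceeds the actor's cost C.
r to a full niece or nephew = 1/4 (full aunt/uncle↔niece/nephew: two paths of length 3 through the shared grandparent pair: r = 2·(1/2)^3 = 1/4).
r to a full sibling = 1/2 (full sibs share both parents — two paths of length 2: r = 2·(1/2)^2 = 1/2).
Summing one r·B term per recipient: 3·0.25·0.0679 + 3·0.5·0.458 = 0.737925.
0.737925 > 0.44: the indirect benefit exceeds the cost.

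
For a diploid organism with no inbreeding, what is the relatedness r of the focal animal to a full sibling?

0.5

Full sibs share both parents — two paths of length 2: r = 2·(1/2)^2 = 1/2.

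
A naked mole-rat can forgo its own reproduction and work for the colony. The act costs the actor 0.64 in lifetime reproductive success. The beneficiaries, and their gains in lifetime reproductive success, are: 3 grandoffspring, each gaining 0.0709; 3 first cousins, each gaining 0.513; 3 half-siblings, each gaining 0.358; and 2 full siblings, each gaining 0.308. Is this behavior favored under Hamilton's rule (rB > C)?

Yes

Hamilton's rule: the trait is favored when the sum of r·B over every recipient exceeds the actor's cost C.
r to a grandoffspring = 1/4 (two parent–offspring links: r = (1/2)^2 = 1/4).
r to a first cousin = 0.125 (first cousins share one grandparent pair — two paths of length 4: r = 2·(1/2)^4 = 1/8).
r to a half-sibling = 1/4 (half-sibs share one parent — one path of length 2: r = (1/2)^2 = 1/4).
r to a full sibling = 1/2 (full sibs share both parents — two paths of length 2: r = 2·(1/2)^2 = 1/2).
Summing one r·B term per recipient: 3·0.25·0.0709 + 3·0.125·0.513 + 3·0.25·0.358 + 2·0.5·0.308 = 0.82205.
0.82205 > 0.64: the indirect benefit exceeds the cost.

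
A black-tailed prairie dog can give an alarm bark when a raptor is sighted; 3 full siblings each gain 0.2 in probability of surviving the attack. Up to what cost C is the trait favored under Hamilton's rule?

0.3

r to a full sibling = 0.5 (full sibs share both parents — two paths of length 2: r = 2·(1/2)^2 = 1/2).
Hamilton's rule: n·r·B > C, so the trait is favored while C < n·r·B = 3·0.5·0.2 = 0.3.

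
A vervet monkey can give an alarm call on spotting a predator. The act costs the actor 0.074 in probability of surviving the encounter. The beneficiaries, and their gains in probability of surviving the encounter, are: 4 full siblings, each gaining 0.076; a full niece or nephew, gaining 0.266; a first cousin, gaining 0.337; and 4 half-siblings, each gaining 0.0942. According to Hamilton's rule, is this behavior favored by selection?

Yes

Hamilton's rule: the trait is favored when the sum of r·B over every recipient exceeds the actor's cost C.
r to a full sibling = 0.5 (full sibs share both parents — two paths of length 2: r = 2·(1/2)^2 = 1/2).
r to a full niece or nephew = 1/4 (full aunt/uncle↔niece/nephew: two paths of length 3 through the shared grandparent pair: r = 2·(1/2)^3 = 1/4).
r to a first cousin = 0.125 (first cousins share one grandparent pair — two paths of length 4: r = 2·(1/2)^4 = 1/8).
r to a half-sibling = 1/4 (half-sibs share one parent — one path of length 2: r = (1/2)^2 = 1/4).
Summing one r·B term per recipient: 4·0.5·0.076 + 1·0.25·0.266 + 1·0.125·0.337 + 4·0.25·0.0942 = 0.354825.
0.354825 > 0.074: the indirect benefit exceeds the cost.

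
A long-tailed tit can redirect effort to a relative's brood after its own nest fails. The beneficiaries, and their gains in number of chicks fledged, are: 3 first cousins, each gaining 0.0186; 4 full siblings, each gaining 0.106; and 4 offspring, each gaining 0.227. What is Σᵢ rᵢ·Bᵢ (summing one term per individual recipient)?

0.672975

r to a first cousin = 0.125 (first cousins share one grandparent pair — two paths of length 4: r = 2·(1/2)^4 = 1/8).
r to a full sibling = 1/2 (full sibs share both parents — two paths of length 2: r = 2·(1/2)^2 = 1/2).
r to an offspring = 0.5 (one parent–offspring link: r = (1/2)^1 = 1/2).
Summing one r·B term per recipient: 3·0.125·0.0186 + 4·0.5·0.106 + 4·0.5·0.227 = 0.672975.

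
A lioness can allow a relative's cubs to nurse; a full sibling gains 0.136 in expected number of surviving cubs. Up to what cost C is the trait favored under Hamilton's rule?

0.068

r to a full sibling = 0.5 (full sibs share both parents — two paths of length 2: r = 2·(1/2)^2 = 1/2).
Hamilton's rule: n·r·B > C, so the trait is favored while C < n·r·B = 1·0.5·0.136 = 0.068.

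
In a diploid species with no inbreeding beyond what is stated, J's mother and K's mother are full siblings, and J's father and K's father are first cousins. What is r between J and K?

0.15625

With two independent routes of shared ancestry, r is the sum of the two contributions.
J and K are related in two ways: first cousins through their mothers (r = 1/8) and second cousins through their fathers (r = 1/32).
r = 1/8 + 1/32 = 0.15625.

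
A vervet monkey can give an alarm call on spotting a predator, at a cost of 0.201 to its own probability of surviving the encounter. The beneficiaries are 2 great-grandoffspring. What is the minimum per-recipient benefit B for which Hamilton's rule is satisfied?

r to a great-grandoffspring = 0.125 (three parent–offspring links: r = (1/2)^3 = 1/8).
Hamilton's rule with n recipients of equal r: n·r·B > C, so B > C/(n·r) = 0.201/(2·0.125) = 0.804.

0.804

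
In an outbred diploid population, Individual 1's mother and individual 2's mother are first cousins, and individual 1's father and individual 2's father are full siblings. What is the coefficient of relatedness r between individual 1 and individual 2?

0.15625

With two independent routes of shared ancestry, r is the sum of the two contributions.
Individual 1 and individual 2 are related in two ways: second cousins through their mothers (r = 1/32) and first cousins through their fathers (r = 1/8).
r = 1/32 + 1/8 = 0.15625.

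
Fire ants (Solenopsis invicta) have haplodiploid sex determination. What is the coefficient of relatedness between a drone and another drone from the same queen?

0.5

Haploid brothers each carry a random half of the queen's diploid genome, so on average they share half: r = 1/2.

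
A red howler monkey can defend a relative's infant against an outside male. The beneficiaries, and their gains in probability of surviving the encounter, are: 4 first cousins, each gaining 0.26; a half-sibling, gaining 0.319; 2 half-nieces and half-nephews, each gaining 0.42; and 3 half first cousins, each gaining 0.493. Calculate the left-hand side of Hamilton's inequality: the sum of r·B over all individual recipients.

0.4071875

r to a first cousin = 0.125 (first cousins share one grandparent pair — two paths of length 4: r = 2·(1/2)^4 = 1/8).
r to a half-sibling = 0.25 (half-sibs share one parent — one path of length 2: r = (1/2)^2 = 1/4).
r to a half-niece or half-nephew = 1/8 (half-aunt/uncle↔niece/nephew: one path of length 3: r = (1/2)^3 = 1/8).
r to a half first cousin = 1/16 (half first cousins share one grandparent — one path of length 4: r = (1/2)^4 = 1/16).
Summing one r·B term per recipient: 4·0.125·0.26 + 1·0.25·0.319 + 2·0.125·0.42 + 3·0.0625·0.493 = 0.4071875.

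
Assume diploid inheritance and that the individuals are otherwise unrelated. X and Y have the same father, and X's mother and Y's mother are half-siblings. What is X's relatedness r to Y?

0.3125

Independent pedigree routes through distinct common ancestors add.
X and Y are related in two ways: half-sibs through their shared father (r = 1/4) and half first cousins through their mothers (r = 1/16).
r = 1/4 + 1/16 = 5/16 = 0.3125.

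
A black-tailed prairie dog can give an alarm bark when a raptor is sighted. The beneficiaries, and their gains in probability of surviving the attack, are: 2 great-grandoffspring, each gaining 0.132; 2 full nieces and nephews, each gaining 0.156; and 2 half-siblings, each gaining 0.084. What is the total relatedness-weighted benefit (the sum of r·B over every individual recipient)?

0.153

r to a great-grandoffspring = 1/8 (three parent–offspring links: r = (1/2)^3 = 1/8).
r to a full niece or nephew = 1/4 (full aunt/uncle↔niece/nephew: two paths of length 3 through the shared grandparent pair: r = 2·(1/2)^3 = 1/4).
r to a half-sibling = 1/4 (half-sibs share one parent — one path of length 2: r = (1/2)^2 = 1/4).
Summing one r·B term per recipient: 2·0.125·0.132 + 2·0.25·0.156 + 2·0.25·0.084 = 0.153.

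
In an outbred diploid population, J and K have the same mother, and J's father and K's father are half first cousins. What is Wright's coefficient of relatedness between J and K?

0.265625

With two independent routes of shared ancestry, r is the sum of the two contributions.
J and K are related in two ways: half-sibs through their shared mother (r = 1/4) and half second cousins through their fathers (r = 1/64).
r = 1/4 + 1/64 = 0.265625.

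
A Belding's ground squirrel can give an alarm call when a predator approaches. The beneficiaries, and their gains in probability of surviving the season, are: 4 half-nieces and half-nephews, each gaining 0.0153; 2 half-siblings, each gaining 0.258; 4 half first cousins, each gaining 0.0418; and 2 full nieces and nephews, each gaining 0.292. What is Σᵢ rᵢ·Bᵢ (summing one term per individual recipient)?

r to a half-niece or half-nephew = 1/8 (half-aunt/uncle↔niece/nephew: one path of length 3: r = (1/2)^3 = 1/8).
r to a half-sibling = 0.25 (half-sibs share one parent — one path of length 2: r = (1/2)^2 = 1/4).
r to a half first cousin = 0.0625 (half first cousins share one grandparent — one path of length 4: r = (1/2)^4 = 1/16).
r to a full niece or nephew = 1/4 (full aunt/uncle↔niece/nephew: two paths of length 3 through the shared grandparent pair: r = 2·(1/2)^3 = 1/4).
Summing one r·B term per recipient: 4·0.125·0.0153 + 2·0.25·0.258 + 4·0.0625·0.0418 + 2·0.25·0.292 = 0.2931.

0.2931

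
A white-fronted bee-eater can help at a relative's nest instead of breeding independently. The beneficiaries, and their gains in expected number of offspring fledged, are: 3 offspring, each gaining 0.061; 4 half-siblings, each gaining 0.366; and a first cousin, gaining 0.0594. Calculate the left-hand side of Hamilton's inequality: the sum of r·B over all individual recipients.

0.464925

r to an offspring = 0.5 (one parent–offspring link: r = (1/2)^1 = 1/2).
r to a half-sibling = 1/4 (half-sibs share one parent — one path of length 2: r = (1/2)^2 = 1/4).
r to a first cousin = 1/8 (first cousins share one grandparent pair — two paths of length 4: r = 2·(1/2)^4 = 1/8).
Summing one r·B term per recipient: 3·0.5·0.061 + 4·0.25·0.366 + 1·0.125·0.0594 = 0.464925.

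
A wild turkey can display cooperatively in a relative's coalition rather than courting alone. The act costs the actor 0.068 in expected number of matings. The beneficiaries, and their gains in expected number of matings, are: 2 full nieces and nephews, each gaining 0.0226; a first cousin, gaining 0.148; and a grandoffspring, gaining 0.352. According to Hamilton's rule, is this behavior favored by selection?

Yes

Hamilton's rule: the trait is favored when the sum of r·B over every recipient exceeds the actor's cost C.
r to a full niece or nephew = 1/4 (full aunt/uncle↔niece/nephew: two paths of length 3 through the shared grandparent pair: r = 2·(1/2)^3 = 1/4).
r to a first cousin = 1/8 (first cousins share one grandparent pair — two paths of length 4: r = 2·(1/2)^4 = 1/8).
r to a grandoffspring = 1/4 (two parent–offspring links: r = (1/2)^2 = 1/4).
Summing one r·B term per recipient: 2·0.25·0.0226 + 1·0.125·0.148 + 1·0.25·0.352 = 0.1178.
0.1178 > 0.068: the indirect benefit exceeds the cost.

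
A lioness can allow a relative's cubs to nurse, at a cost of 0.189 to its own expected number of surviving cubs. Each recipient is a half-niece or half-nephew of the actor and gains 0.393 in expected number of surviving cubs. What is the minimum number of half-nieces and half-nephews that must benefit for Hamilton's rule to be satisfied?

4

r to a half-niece or half-nephew = 1/8 (half-aunt/uncle↔niece/nephew: one path of length 3: r = (1/2)^3 = 1/8).
Hamilton's rule: n·r·B > C  ⇒  n > C/(r·B) = 0.189/(0.125·0.393) = 3.847.
The smallest integer exceeding 3.847 is 4.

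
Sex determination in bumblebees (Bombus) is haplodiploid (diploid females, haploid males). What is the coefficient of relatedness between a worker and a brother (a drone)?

0.25

Her haploid brother carries none of their father's genes and a random half of their mother's genome; that half matches the maternal half of her own genome with probability 1/2: r = 1/2 · 1/2 = 1/4.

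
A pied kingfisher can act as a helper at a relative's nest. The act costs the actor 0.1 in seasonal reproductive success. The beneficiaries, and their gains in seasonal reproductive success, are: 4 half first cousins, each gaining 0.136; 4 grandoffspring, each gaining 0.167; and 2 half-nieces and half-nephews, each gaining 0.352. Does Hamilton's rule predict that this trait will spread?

Hamilton's rule: the trait is favored when the sum of r·B over every recipient exceeds the actor's cost C.
r to a half first cousin = 1/16 (half first cousins share one grandparent — one path of length 4: r = (1/2)^4 = 1/16).
r to a grandoffspring = 0.25 (two parent–offspring links: r = (1/2)^2 = 1/4).
r to a half-niece or half-nephew = 0.125 (half-aunt/uncle↔niece/nephew: one path of length 3: r = (1/2)^3 = 1/8).
Summing one r·B term per recipient: 4·0.0625·0.136 + 4·0.25·0.167 + 2·0.125·0.352 = 0.289.
0.289 > 0.1: the indirect benefit exceeds the cost.

Yes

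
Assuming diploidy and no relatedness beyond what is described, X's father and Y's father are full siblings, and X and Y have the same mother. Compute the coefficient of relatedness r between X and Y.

Independent pedigree routes through distinct common ancestors add.
X and Y are related in two ways: first cousins through their fathers (r = 1/8) and half-sibs through their shared mother (r = 1/4).
r = 1/8 + 1/4 = 0.375.

0.375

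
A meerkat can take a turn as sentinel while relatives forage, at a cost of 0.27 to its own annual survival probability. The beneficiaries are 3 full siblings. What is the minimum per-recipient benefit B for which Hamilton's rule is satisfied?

r to a full sibling = 1/2 (full sibs share both parents — two paths of length 2: r = 2·(1/2)^2 = 1/2).
Hamilton's rule with n recipients of equal r: n·r·B > C, so B > C/(n·r) = 0.27/(3·0.5) = 0.18.

0.18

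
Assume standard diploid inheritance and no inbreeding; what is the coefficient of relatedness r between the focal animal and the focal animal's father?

Each parent–offspring link contributes a factor of 1/2, and independent paths through distinct common ancestors add.
One parent–offspring link: r = (1/2)^1 = 1/2.

0.5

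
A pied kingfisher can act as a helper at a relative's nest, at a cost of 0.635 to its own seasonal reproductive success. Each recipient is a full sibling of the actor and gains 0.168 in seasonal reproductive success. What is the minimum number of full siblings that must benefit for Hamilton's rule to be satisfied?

r to a full sibling = 1/2 (full sibs share both parents — two paths of length 2: r = 2·(1/2)^2 = 1/2).
Hamilton's rule: n·r·B > C  ⇒  n > C/(r·B) = 0.635/(0.5·0.168) = 7.56.
The smallest integer exceeding 7.56 is 8.

8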